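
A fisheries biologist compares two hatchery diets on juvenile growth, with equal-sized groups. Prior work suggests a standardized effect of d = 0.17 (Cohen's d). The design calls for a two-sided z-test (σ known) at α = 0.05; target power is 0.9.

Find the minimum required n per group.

For power 0.9 need Φ(δ − z_{0.025}) = 0.9, so δ = z_{0.025} + z_{0.10} = 1.960 + 1.282 = 3.242.
(The Φ(−δ − z_{α/2}) term is vanishingly small for δ > 0 and is dropped in the standard sample-size formula.)
δ = d·√(n/2) ⇒ n = 2(δ/d)² = 2 × (3.242 / 0.17)² = 727.16.
Rounding up, n = 728 per group.

n = 728 per group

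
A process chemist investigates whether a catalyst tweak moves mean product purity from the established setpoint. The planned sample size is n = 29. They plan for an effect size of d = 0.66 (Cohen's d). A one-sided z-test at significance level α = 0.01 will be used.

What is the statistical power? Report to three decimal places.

Power ≈ 0.890

Noncentrality parameter: δ = d·√n = 0.66 × √29 = 3.5542
One-sided α = 0.01 → critical value z_{0.01} = 2.326.
Power = Φ(δ − 2.326) = Φ(1.228) = 0.8903.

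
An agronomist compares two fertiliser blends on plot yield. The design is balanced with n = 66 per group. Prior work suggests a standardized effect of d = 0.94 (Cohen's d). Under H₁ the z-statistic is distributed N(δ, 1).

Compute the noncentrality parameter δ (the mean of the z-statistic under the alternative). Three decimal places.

δ ≈ 5.400

δ = d·√(n/2) = 0.94 × √(66/2) = 5.3999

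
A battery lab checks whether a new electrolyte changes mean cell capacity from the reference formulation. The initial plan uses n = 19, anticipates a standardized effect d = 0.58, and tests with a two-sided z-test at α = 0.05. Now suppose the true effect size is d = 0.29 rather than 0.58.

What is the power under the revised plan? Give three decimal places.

With d = 0.29: δ = d·√n = 0.29 × √19 = 1.2641. Critical value z_{0.025} = 1.960.
Revised power = Φ(δ − 1.960) + Φ(−δ − 1.960) = Φ(-0.696) + Φ(-3.224) = 0.2433 + 0.0006 = 0.2439.

Power ≈ 0.244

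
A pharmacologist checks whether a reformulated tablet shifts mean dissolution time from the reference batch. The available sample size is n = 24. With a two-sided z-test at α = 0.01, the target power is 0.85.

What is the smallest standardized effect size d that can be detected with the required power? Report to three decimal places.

Required noncentrality: δ = z_{0.005} + z_{0.15} = 2.576 + 1.036 = 3.612.
(The second rejection-region term Φ(−δ − z_{α/2}) is negligible and dropped.)
δ = d·√n ⇒ d = δ/√n = 3.612/√24 = 0.7374.

d ≈ 0.737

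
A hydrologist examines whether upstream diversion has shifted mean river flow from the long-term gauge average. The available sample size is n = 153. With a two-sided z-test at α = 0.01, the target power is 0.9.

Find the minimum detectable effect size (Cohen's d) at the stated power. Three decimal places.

d ≈ 0.312

Required noncentrality: δ = z_{0.005} + z_{0.10} = 2.576 + 1.282 = 3.857.
(The second rejection-region term Φ(−δ − z_{α/2}) is negligible and dropped.)
δ = d·√n ⇒ d = δ/√n = 3.857/√153 = 0.3119.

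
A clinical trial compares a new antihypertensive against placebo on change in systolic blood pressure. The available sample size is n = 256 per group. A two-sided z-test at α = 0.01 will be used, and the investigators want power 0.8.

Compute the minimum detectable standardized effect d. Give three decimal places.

d ≈ 0.302

Need Φ(δ − 2.576) = 0.8, so δ = 2.576 + 0.842 = 3.417.
(The second rejection-region term Φ(−δ − z_{α/2}) is negligible and dropped.)
δ = d·√(n/2) ⇒ d = δ/√(n/2) = 3.417/√(256/2) = 0.3021.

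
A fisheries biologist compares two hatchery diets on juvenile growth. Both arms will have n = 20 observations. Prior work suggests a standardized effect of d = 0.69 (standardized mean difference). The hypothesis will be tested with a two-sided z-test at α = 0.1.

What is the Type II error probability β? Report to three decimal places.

β ≈ 0.296

Noncentrality parameter: δ = d·√(n/2) = 0.69 × √(20/2) = 2.1820
Two-sided α = 0.1 → critical value z_{0.05} = 1.645.
Power = Φ(δ − 1.645) + Φ(−δ − 1.645) = Φ(0.537) + Φ(-3.827) = 0.7044 + 0.0001 = 0.7045.
Type II error: β = 1 − power = 1 − 0.7045 = 0.2955.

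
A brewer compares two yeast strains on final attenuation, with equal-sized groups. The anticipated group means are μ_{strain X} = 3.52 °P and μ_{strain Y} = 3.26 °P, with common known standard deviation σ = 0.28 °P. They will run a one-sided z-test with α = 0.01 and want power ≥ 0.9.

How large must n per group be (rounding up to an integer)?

n = 31 per group

Standardized effect: d = |μ_{strain X} − μ_{strain Y}| / σ = |3.52 − 3.26| / 0.28 = 0.9286
Set Φ(δ − 2.326) = 0.9; then δ − 2.326 = Φ⁻¹(0.9) = 1.282, giving δ = 3.608.
δ = d·√(n/2) ⇒ n = 2(δ/d)² = 2 × (3.608 / 0.9286)² = 30.19.
Round up to the next whole unit.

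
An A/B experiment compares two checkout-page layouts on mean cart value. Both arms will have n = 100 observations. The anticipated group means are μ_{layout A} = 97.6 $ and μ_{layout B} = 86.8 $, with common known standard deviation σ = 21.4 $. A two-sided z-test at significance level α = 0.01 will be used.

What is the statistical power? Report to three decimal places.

Power ≈ 0.840

Standardized effect: d = |μ_{layout A} − μ_{layout B}| / σ = |97.6 − 86.8| / 21.4 = 0.5047
Noncentrality parameter: δ = d·√(n/2) = 0.5047 × √(100/2) = 3.5686
Two-sided α = 0.01 → critical value z_{0.005} = 2.576.
Power = Φ(δ − 2.576) + Φ(−δ − 2.576) = Φ(0.993) + Φ(-6.144) = 0.8396 + 0.0000 = 0.8396.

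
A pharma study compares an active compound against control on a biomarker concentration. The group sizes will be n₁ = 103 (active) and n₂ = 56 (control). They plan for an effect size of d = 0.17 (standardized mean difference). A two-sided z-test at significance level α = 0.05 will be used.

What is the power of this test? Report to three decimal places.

Power ≈ 0.176

Noncentrality parameter: δ = d / √(1/n₁ + 1/n₂) = 0.17 / √(1/103 + 1/56) = 1.0239
Critical value for a two-sided test at α = 0.05: z_{α/2} = 1.960.
Power = Φ(δ − 1.960) + Φ(−δ − 1.960) = Φ(-0.936) + Φ(-2.984) = 0.1746 + 0.0014 = 0.1760.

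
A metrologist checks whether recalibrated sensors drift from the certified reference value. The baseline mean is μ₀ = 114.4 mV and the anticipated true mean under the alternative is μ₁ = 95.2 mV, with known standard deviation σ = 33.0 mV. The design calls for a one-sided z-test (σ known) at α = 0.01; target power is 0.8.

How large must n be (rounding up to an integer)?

n = 30

Standardized effect: d = |μ₁ − μ₀| / σ = |95.2 − 114.4| / 33.0 = 0.5818
Set Φ(δ − 2.326) = 0.8; then δ − 2.326 = Φ⁻¹(0.8) = 0.842, giving δ = 3.168.
δ = d·√n ⇒ n = (δ/d)² = (3.168 / 0.5818)² = 29.65.
Rounding up, n = 30.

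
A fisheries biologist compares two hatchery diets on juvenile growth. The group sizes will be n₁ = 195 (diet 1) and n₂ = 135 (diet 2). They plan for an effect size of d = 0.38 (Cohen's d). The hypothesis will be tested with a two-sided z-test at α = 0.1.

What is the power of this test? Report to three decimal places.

Power ≈ 0.960

Noncentrality parameter: δ = d / √(1/n₁ + 1/n₂) = 0.38 / √(1/195 + 1/135) = 3.3940
Critical value for a two-sided test at α = 0.1: z_{α/2} = 1.645.
Power = Φ(δ − 1.645) + Φ(−δ − 1.645) = Φ(1.749) + Φ(-5.039) = 0.9599 + 0.0000 = 0.9599.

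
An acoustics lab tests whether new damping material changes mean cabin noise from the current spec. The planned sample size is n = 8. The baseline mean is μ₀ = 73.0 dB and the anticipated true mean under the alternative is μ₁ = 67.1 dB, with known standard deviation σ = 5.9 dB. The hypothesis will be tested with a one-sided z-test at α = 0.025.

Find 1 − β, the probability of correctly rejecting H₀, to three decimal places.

Standardized effect: d = |μ₁ − μ₀| / σ = |67.1 − 73.0| / 5.9 = 1.0000
Noncentrality parameter: δ = d·√n = 1.0000 × √8 = 2.8284
One-sided α = 0.025 → critical value z_{0.025} = 1.960.
Power = P(Z > 1.960 − δ) = Φ(0.868) = 0.8074.

Power ≈ 0.807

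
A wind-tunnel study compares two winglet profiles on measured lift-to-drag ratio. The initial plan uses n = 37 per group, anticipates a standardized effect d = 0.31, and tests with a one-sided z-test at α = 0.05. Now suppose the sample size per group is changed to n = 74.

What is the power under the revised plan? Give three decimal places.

With n = 74 per group: δ = d·√(n/2) = 0.31 × √(74/2) = 1.8857. Critical value z_{0.05} = 1.645.
Revised power = Φ(δ − 1.645) = Φ(0.241) = 0.5951.

Power ≈ 0.595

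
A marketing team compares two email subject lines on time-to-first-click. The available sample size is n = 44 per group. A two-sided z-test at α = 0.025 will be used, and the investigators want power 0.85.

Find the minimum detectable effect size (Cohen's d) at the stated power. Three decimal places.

d ≈ 0.699

Required noncentrality: δ = z_{0.0125} + z_{0.15} = 2.241 + 1.036 = 3.278.
(Lower-tail contribution to power is negligible for δ > 0.)
δ = d·√(n/2) ⇒ d = δ/√(n/2) = 3.278/√(44/2) = 0.6988.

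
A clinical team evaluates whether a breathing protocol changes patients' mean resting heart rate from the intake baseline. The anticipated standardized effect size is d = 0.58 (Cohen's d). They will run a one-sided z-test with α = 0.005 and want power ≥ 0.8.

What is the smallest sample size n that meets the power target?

n = 35

Set Φ(δ − 2.576) = 0.8; then δ − 2.576 = Φ⁻¹(0.8) = 0.842, giving δ = 3.417.
δ = d·√n ⇒ n = (δ/d)² = (3.417 / 0.58)² = 34.72.
Round up to the next whole unit.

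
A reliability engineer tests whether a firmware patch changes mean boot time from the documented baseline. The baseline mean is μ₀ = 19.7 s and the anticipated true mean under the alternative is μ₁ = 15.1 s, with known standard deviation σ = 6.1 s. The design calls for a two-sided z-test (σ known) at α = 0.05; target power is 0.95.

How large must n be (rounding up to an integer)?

n = 23

Standardized effect: d = |μ₁ − μ₀| / σ = |15.1 − 19.7| / 6.1 = 0.7541
Set Φ(δ − 1.960) = 0.95; then δ − 1.960 = Φ⁻¹(0.95) = 1.645, giving δ = 3.605.
(Ignoring the negligible lower-tail rejection probability gives the usual closed-form inversion.)
δ = d·√n ⇒ n = (δ/d)² = (3.605 / 0.7541)² = 22.85.
Rounding up, n = 23.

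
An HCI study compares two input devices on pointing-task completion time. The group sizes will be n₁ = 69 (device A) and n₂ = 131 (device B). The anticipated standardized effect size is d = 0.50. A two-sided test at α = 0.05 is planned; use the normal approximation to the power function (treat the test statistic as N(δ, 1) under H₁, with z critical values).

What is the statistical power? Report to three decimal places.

Noncentrality parameter: δ = d / √(1/n₁ + 1/n₂) = 0.50 / √(1/69 + 1/131) = 3.3614
Critical value for a two-sided test at α = 0.05: z_{α/2} = 1.960.
Power = Φ(δ − 1.960) + Φ(−δ − 1.960) = Φ(1.401) + Φ(-5.321) = 0.9195 + 0.0000 = 0.9195.

Power ≈ 0.919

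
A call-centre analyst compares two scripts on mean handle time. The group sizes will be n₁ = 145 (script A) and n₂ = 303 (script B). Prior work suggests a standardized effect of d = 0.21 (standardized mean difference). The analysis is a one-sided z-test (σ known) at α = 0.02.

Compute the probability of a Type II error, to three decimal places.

β ≈ 0.490

Noncentrality parameter: δ = d / √(1/n₁ + 1/n₂) = 0.21 / √(1/145 + 1/303) = 2.0796
One-sided α = 0.02 → critical value z_{0.02} = 2.054.
Power = P(Z > 2.054 − δ) = Φ(0.026) = 0.5103.
Type II error: β = 1 − power = 1 − 0.5103 = 0.4897.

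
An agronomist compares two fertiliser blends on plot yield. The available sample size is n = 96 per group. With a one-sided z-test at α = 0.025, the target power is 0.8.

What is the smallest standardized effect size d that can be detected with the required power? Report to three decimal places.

Need Φ(δ − 1.960) = 0.8, so δ = 1.960 + 0.842 = 2.802.
δ = d·√(n/2) ⇒ d = δ/√(n/2) = 2.802/√(96/2) = 0.4044.

d ≈ 0.404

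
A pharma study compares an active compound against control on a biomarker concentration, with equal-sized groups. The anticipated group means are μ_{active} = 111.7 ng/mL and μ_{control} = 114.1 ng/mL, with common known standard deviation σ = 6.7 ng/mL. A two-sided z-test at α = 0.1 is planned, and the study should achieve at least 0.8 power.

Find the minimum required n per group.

Standardized effect: d = |μ_{active} − μ_{control}| / σ = |111.7 − 114.1| / 6.7 = 0.3582
For power 0.8 need Φ(δ − z_{0.05}) = 0.8, so δ = z_{0.05} + z_{0.20} = 1.645 + 0.842 = 2.486.
(Ignoring the negligible lower-tail rejection probability gives the usual closed-form inversion.)
δ = d·√(n/2) ⇒ n = 2(δ/d)² = 2 × (2.486 / 0.3582)² = 96.37.
Rounding up, n = 97 per group.

n = 97 per group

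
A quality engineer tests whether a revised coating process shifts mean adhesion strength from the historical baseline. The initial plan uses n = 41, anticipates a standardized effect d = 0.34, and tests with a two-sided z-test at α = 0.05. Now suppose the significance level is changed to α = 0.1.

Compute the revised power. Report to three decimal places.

δ = d·√n = 0.34 × √41 = 2.1771 (unchanged). New critical value: z_{0.05} = 1.645.
Revised power = Φ(δ − 1.645) + Φ(−δ − 1.645) = Φ(0.532) + Φ(-3.822) = 0.7027 + 0.0001 = 0.7028.

Power ≈ 0.703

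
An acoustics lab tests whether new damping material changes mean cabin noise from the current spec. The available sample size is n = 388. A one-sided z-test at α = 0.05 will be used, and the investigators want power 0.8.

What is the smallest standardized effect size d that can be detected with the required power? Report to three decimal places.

d ≈ 0.126

Need Φ(δ − 1.645) = 0.8, so δ = 1.645 + 0.842 = 2.486.
δ = d·√n ⇒ d = δ/√n = 2.486/√388 = 0.1262.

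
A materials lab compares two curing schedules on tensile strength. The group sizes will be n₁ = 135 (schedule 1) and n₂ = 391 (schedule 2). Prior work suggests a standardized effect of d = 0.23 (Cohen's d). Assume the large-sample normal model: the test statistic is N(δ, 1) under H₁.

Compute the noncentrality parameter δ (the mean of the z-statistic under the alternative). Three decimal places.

δ ≈ 2.304

δ = d / √(1/n₁ + 1/n₂) = 0.23 / √(1/135 + 1/391) = 2.3040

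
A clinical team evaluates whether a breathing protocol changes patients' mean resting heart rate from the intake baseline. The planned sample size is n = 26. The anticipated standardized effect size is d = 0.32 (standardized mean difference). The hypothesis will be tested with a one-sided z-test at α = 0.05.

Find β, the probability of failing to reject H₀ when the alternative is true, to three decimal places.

Noncentrality parameter: δ = d·√n = 0.32 × √26 = 1.6317
Critical value for a one-sided test at α = 0.05: z_α = 1.645.
Power = P(Z > 1.645 − δ) = Φ(-0.013) = 0.4947.
Type II error: β = 1 − power = 1 − 0.4947 = 0.5053.

β ≈ 0.505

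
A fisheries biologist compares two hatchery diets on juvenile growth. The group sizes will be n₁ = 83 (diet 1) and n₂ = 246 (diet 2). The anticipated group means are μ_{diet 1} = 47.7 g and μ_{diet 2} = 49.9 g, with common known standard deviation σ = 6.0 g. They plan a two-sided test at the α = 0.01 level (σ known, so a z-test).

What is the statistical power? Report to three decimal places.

Standardized effect: d = |μ_{diet 1} − μ_{diet 2}| / σ = |47.7 − 49.9| / 6.0 = 0.3667
Noncentrality parameter: δ = d / √(1/n₁ + 1/n₂) = 0.3667 / √(1/83 + 1/246) = 2.8886
Two-sided α = 0.01 → critical value z_{0.005} = 2.576.
Power = Φ(δ − 2.576) + Φ(−δ − 2.576) = Φ(0.313) + Φ(-5.464) = 0.6228 + 0.0000 = 0.6228.

Power ≈ 0.623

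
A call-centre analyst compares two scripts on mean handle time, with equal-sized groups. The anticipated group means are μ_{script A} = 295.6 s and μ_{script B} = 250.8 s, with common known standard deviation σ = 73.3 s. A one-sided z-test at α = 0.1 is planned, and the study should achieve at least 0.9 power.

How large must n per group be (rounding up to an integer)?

n = 36 per group

Standardized effect: d = |μ_{script A} − μ_{script B}| / σ = |295.6 − 250.8| / 73.3 = 0.6112
For power 0.9 need Φ(δ − z_{0.1}) = 0.9, so δ = z_{0.1} + z_{0.10} = 1.282 + 1.282 = 2.563.
δ = d·√(n/2) ⇒ n = 2(δ/d)² = 2 × (2.563 / 0.6112)² = 35.17.
Round up to the next whole unit.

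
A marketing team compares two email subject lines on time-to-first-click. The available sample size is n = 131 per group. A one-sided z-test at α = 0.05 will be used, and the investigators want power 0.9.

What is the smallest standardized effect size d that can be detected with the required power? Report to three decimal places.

d ≈ 0.362

Need Φ(δ − 1.645) = 0.9, so δ = 1.645 + 1.282 = 2.926.
δ = d·√(n/2) ⇒ d = δ/√(n/2) = 2.926/√(131/2) = 0.3616.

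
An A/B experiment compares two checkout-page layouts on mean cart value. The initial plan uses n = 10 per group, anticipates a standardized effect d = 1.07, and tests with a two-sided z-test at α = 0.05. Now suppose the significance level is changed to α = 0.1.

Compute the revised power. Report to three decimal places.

Power ≈ 0.773

δ = d·√(n/2) = 1.07 × √(10/2) = 2.3926 (unchanged). New critical value: z_{0.05} = 1.645.
Revised power = Φ(δ − 1.645) + Φ(−δ − 1.645) = Φ(0.748) + Φ(-4.037) = 0.7727 + 0.0000 = 0.7727.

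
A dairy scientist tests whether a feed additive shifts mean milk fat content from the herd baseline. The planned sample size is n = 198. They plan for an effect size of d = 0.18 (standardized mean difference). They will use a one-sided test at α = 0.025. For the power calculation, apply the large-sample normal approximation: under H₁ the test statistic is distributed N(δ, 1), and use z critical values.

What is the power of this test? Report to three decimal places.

Noncentrality parameter: λ = d·√n = 0.18 × √198 = 2.5328
One-sided α = 0.025 → critical value z_{0.025} = 1.960.
Power = P(Z > 1.960 − λ) = Φ(0.573) = 0.7166.

Power ≈ 0.717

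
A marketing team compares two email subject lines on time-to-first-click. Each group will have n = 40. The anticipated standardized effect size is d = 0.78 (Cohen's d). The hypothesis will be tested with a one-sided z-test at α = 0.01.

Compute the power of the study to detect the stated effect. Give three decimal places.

Noncentrality parameter: δ = d·√(n/2) = 0.78 × √(40/2) = 3.4883
One-sided α = 0.01 → critical value z_{0.01} = 2.326.
Power = P(Z > 2.326 − δ) = Φ(1.162) = 0.8774.

Power ≈ 0.877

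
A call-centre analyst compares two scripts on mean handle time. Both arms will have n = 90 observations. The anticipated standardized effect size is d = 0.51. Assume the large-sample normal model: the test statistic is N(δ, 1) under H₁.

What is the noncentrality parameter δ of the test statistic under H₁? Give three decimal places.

The noncentrality parameter scales effect size by the design's sample-size factor: δ = d·√(n/2) = 0.51 × √(90/2) = 3.4212

δ ≈ 3.421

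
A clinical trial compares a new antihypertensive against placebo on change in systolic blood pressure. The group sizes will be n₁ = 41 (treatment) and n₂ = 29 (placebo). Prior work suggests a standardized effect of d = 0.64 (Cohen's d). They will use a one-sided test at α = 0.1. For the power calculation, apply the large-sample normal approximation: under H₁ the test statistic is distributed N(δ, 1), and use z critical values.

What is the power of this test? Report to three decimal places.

Power ≈ 0.912

Noncentrality parameter: δ = d / √(1/n₁ + 1/n₂) = 0.64 / √(1/41 + 1/29) = 2.6377
Critical value for a one-sided test at α = 0.1: z_α = 1.282.
Power = P(Z > 1.282 − δ) = Φ(1.356) = 0.9125.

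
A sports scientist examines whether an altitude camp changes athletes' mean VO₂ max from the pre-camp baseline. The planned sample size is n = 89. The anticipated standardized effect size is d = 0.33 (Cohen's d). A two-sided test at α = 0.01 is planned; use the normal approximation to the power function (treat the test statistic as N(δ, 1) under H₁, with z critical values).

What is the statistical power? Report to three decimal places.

Noncentrality parameter: δ = d·√n = 0.33 × √89 = 3.1132
Critical value for a two-sided test at α = 0.01: z_{α/2} = 2.576.
Power = Φ(δ − 2.576) + Φ(−δ − 2.576) = Φ(0.537) + Φ(-5.689) = 0.7045 + 0.0000 = 0.7045.

Power ≈ 0.704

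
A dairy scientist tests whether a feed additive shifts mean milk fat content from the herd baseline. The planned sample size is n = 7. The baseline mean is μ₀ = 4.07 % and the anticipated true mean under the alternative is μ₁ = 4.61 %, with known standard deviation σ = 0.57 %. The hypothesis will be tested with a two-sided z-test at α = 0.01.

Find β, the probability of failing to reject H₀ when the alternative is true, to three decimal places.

β ≈ 0.528

Standardized effect: d = |μ₁ − μ₀| / σ = |4.61 − 4.07| / 0.57 = 0.9474
Noncentrality parameter: λ = d·√n = 0.9474 × √7 = 2.5065
Two-sided α = 0.01 → critical value z_{0.005} = 2.576.
Power = Φ(λ − 2.576) + Φ(−λ − 2.576) = Φ(-0.069) + Φ(-5.082) = 0.4724 + 0.0000 = 0.4724.
Type II error: β = 1 − power = 1 − 0.4724 = 0.5276.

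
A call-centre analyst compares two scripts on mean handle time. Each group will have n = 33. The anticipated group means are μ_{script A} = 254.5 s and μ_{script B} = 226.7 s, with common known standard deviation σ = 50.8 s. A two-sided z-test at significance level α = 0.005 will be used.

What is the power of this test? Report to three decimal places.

Standardized effect: d = |μ_{script A} − μ_{script B}| / σ = |254.5 − 226.7| / 50.8 = 0.5472
Noncentrality parameter: δ = d·√(n/2) = 0.5472 × √(33/2) = 2.2229
Critical value for a two-sided test at α = 0.005: z_{α/2} = 2.807.
Power = Φ(δ − 2.807) + Φ(−δ − 2.807) = Φ(-0.584) + Φ(-5.030) = 0.2796 + 0.0000 = 0.2796.

Power ≈ 0.280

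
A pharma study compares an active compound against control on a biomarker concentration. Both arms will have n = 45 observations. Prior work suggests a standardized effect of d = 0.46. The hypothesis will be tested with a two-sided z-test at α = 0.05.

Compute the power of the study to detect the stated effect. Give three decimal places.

Noncentrality parameter: δ = d·√(n/2) = 0.46 × √(45/2) = 2.1820
Two-sided α = 0.05 → critical value z_{0.025} = 1.960.
Power = Φ(δ − 1.960) + Φ(−δ − 1.960) = Φ(0.222) + Φ(-4.142) = 0.5878 + 0.0000 = 0.5879.

Power ≈ 0.588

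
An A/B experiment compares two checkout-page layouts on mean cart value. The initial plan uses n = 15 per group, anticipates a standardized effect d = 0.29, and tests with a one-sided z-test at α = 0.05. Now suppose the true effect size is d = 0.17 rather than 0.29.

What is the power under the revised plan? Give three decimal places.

Power ≈ 0.119

With d = 0.17: δ = d·√(n/2) = 0.17 × √(15/2) = 0.4656. Critical value z_{0.05} = 1.645.
Revised power = P(Z > 1.645 − δ) = Φ(-1.179) = 0.1191.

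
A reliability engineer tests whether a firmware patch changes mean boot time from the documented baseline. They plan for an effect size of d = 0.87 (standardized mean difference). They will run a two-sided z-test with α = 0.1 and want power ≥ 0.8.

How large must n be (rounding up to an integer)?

Set Φ(δ − 1.645) = 0.8; then δ − 1.645 = Φ⁻¹(0.8) = 0.842, giving δ = 2.486.
(Ignoring the negligible lower-tail rejection probability gives the usual closed-form inversion.)
δ = d·√n ⇒ n = (δ/d)² = (2.486 / 0.87)² = 8.17.
Rounding up, n = 9.

n = 9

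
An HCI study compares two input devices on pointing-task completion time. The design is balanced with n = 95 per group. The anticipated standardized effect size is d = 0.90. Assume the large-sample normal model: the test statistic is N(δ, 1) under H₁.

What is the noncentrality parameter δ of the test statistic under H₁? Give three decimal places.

δ ≈ 6.203

δ = d·√(n/2) = 0.90 × √(95/2) = 6.2028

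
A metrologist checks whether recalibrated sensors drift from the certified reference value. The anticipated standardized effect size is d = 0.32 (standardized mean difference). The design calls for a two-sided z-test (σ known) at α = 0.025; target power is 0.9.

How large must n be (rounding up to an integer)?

n = 122

For power 0.9 need Φ(δ − z_{0.0125}) = 0.9, so δ = z_{0.0125} + z_{0.10} = 2.241 + 1.282 = 3.523.
(The Φ(−δ − z_{α/2}) term is vanishingly small for δ > 0 and is dropped in the standard sample-size formula.)
δ = d·√n ⇒ n = (δ/d)² = (3.523 / 0.32)² = 121.20.
Round up to the next whole unit.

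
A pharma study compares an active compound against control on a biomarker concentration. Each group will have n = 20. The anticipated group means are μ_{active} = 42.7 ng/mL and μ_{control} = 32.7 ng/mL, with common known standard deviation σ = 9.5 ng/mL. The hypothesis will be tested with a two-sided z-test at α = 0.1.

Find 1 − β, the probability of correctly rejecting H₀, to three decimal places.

Standardized effect: d = |μ_{active} − μ_{control}| / σ = |42.7 − 32.7| / 9.5 = 1.0526
Noncentrality parameter: δ = d·√(n/2) = 1.0526 × √(20/2) = 3.3287
Critical value for a two-sided test at α = 0.1: z_{α/2} = 1.645.
Power = Φ(δ − 1.645) + Φ(−δ − 1.645) = Φ(1.684) + Φ(-4.974) = 0.9539 + 0.0000 = 0.9539.

Power ≈ 0.954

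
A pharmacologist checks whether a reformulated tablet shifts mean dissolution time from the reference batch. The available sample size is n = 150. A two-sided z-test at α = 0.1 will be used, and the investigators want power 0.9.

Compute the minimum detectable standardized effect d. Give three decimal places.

d ≈ 0.239

Need Φ(δ − 1.645) = 0.9, so δ = 1.645 + 1.282 = 2.926.
(The second rejection-region term Φ(−δ − z_{α/2}) is negligible and dropped.)
δ = d·√n ⇒ d = δ/√n = 2.926/√150 = 0.2389.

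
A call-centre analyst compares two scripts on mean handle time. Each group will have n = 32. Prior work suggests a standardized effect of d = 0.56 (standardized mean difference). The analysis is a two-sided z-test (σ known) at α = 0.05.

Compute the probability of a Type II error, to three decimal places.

Noncentrality parameter: δ = d·√(n/2) = 0.56 × √(32/2) = 2.2400
Two-sided α = 0.05 → critical value z_{0.025} = 1.960.
Power = Φ(δ − 1.960) + Φ(−δ − 1.960) = Φ(0.280) + Φ(-4.200) = 0.6103 + 0.0000 = 0.6103.
Type II error: β = 1 − power = 1 − 0.6103 = 0.3897.

β ≈ 0.390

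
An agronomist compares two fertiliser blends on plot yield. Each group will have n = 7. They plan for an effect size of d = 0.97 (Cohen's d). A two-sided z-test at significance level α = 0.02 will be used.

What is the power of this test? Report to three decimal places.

Power ≈ 0.304

Noncentrality parameter: δ = d·√(n/2) = 0.97 × √(7/2) = 1.8147
Critical value for a two-sided test at α = 0.02: z_{α/2} = 2.326.
Power = Φ(δ − 2.326) + Φ(−δ − 2.326) = Φ(-0.512) + Φ(-4.141) = 0.3045 + 0.0000 = 0.3045.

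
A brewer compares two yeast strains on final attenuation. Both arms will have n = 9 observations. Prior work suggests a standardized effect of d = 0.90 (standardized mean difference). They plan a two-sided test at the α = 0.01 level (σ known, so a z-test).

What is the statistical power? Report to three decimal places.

Power ≈ 0.253

Noncentrality parameter: δ = d·√(n/2) = 0.90 × √(9/2) = 1.9092
Critical value for a two-sided test at α = 0.01: z_{α/2} = 2.576.
Power = Φ(δ − 2.576) + Φ(−δ − 2.576) = Φ(-0.667) + Φ(-4.485) = 0.2525 + 0.0000 = 0.2525.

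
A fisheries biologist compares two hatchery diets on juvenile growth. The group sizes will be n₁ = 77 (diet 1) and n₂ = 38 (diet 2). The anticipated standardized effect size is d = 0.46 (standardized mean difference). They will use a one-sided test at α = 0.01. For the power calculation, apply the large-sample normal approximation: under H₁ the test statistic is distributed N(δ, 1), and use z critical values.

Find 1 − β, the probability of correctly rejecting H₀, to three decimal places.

Noncentrality parameter: δ = d / √(1/n₁ + 1/n₂) = 0.46 / √(1/77 + 1/38) = 2.3203
One-sided α = 0.01 → critical value z_{0.01} = 2.326.
Power = Φ(δ − 2.326) = Φ(-0.006) = 0.4976.

Power ≈ 0.498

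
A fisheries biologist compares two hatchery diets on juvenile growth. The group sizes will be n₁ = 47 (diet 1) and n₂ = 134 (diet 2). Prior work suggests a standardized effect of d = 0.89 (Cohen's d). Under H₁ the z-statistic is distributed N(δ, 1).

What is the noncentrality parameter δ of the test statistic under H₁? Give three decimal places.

The noncentrality parameter scales effect size by the design's sample-size factor: δ = d / √(1/n₁ + 1/n₂) = 0.89 / √(1/47 + 1/134) = 5.2499

δ ≈ 5.250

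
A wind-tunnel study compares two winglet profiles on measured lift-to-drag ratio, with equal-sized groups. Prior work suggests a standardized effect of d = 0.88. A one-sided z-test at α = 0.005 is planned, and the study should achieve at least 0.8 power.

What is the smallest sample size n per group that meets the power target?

For power 0.8 need Φ(δ − z_{0.005}) = 0.8, so δ = z_{0.005} + z_{0.20} = 2.576 + 0.842 = 3.417.
δ = d·√(n/2) ⇒ n = 2(δ/d)² = 2 × (3.417 / 0.88)² = 30.16.
Round up to the next whole unit.

n = 31 per group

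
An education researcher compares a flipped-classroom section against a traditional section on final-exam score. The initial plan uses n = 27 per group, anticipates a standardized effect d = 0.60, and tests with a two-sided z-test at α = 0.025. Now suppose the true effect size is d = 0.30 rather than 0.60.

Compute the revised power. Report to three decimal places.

Power ≈ 0.128

With d = 0.30: δ = d·√(n/2) = 0.30 × √(27/2) = 1.1023. Critical value z_{0.0125} = 2.241.
Revised power = Φ(δ − 2.241) + Φ(−δ − 2.241) = Φ(-1.139) + Φ(-3.344) = 0.1273 + 0.0004 = 0.1277.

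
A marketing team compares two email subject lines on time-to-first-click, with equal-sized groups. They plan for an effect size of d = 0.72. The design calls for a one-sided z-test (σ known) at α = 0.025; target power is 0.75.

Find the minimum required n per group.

For power 0.75 need Φ(δ − z_{0.025}) = 0.75, so δ = z_{0.025} + z_{0.25} = 1.960 + 0.674 = 2.634.
δ = d·√(n/2) ⇒ n = 2(δ/d)² = 2 × (2.634 / 0.72)² = 26.78.
Round up to the next whole unit.

n = 27 per group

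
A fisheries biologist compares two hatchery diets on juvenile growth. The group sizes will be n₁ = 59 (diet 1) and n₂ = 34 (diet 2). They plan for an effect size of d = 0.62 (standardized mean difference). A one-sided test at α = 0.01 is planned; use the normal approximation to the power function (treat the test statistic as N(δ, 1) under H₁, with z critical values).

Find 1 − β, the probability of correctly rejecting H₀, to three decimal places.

Noncentrality parameter: δ = d / √(1/n₁ + 1/n₂) = 0.62 / √(1/59 + 1/34) = 2.8795
Critical value for a one-sided test at α = 0.01: z_α = 2.326.
Power = Φ(δ − 2.326) = Φ(0.553) = 0.7099.

Power ≈ 0.710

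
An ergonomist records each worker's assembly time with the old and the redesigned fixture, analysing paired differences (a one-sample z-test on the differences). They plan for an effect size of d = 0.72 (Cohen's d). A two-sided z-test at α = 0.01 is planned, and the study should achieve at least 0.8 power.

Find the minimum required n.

n = 23

For power 0.8 need Φ(δ − z_{0.005}) = 0.8, so δ = z_{0.005} + z_{0.20} = 2.576 + 0.842 = 3.417.
(For δ > 0 the lower-tail rejection region contributes negligibly to power, so the one-term inversion is standard.)
δ = d·√n ⇒ n = (δ/d)² = (3.417 / 0.72)² = 22.53.
Round up to the next whole unit.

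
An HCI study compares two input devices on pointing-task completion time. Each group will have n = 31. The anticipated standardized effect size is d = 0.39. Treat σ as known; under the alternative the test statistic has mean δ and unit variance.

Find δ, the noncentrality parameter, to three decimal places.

δ ≈ 1.535

The noncentrality parameter scales effect size by the design's sample-size factor: δ = d·√(n/2) = 0.39 × √(31/2) = 1.5354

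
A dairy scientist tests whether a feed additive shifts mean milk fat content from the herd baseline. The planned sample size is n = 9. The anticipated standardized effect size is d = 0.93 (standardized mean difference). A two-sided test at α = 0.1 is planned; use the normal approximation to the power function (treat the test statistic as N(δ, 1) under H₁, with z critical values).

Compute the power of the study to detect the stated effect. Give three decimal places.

Power ≈ 0.874

Noncentrality parameter: λ = d·√n = 0.93 × √9 = 2.7900
Critical value for a two-sided test at α = 0.1: z_{α/2} = 1.645.
Power = Φ(λ − 1.645) + Φ(−λ − 1.645) = Φ(1.145) + Φ(-4.435) = 0.8739 + 0.0000 = 0.8739.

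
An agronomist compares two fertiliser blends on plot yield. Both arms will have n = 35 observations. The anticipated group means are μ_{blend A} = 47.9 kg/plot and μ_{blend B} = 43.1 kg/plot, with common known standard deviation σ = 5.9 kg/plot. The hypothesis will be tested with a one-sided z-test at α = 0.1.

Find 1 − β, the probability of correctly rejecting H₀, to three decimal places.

Standardized effect: d = |μ_{blend A} − μ_{blend B}| / σ = |47.9 − 43.1| / 5.9 = 0.8136
Noncentrality parameter: δ = d·√(n/2) = 0.8136 × √(35/2) = 3.4034
Critical value for a one-sided test at α = 0.1: z_α = 1.282.
Power = Φ(δ − 1.282) = Φ(2.122) = 0.9831.

Power ≈ 0.983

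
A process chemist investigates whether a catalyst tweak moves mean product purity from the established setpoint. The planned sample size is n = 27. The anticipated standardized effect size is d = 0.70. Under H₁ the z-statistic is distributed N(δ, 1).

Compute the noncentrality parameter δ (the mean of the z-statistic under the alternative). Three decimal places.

δ ≈ 3.637

The noncentrality parameter scales effect size by the design's sample-size factor: δ = d·√n = 0.70 × √27 = 3.6373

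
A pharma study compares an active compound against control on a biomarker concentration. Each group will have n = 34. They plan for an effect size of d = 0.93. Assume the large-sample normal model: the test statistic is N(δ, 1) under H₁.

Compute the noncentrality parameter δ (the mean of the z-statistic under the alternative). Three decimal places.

δ = d·√(n/2) = 0.93 × √(34/2) = 3.8345

δ ≈ 3.834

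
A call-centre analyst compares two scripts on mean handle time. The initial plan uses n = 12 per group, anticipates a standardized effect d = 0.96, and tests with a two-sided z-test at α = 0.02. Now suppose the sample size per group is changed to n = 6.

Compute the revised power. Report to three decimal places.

With n = 6 per group: δ = d·√(n/2) = 0.96 × √(6/2) = 1.6628. Critical value z_{0.01} = 2.326.
Revised power = Φ(δ − 2.326) + Φ(−δ − 2.326) = Φ(-0.664) + Φ(-3.989) = 0.2535 + 0.0000 = 0.2535.

Power ≈ 0.254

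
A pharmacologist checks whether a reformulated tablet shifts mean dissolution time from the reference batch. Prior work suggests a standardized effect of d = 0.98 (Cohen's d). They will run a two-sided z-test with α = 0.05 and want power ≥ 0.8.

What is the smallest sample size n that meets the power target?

n = 9

Set Φ(δ − 1.960) = 0.8; then δ − 1.960 = Φ⁻¹(0.8) = 0.842, giving δ = 2.802.
(The Φ(−δ − z_{α/2}) term is vanishingly small for δ > 0 and is dropped in the standard sample-size formula.)
δ = d·√n ⇒ n = (δ/d)² = (2.802 / 0.98)² = 8.17.
Rounding up, n = 9.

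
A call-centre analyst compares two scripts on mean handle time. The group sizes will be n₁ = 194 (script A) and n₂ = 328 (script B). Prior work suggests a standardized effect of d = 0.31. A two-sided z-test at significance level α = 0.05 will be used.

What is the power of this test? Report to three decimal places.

Power ≈ 0.928

Noncentrality parameter: δ = d / √(1/n₁ + 1/n₂) = 0.31 / √(1/194 + 1/328) = 3.4227
Critical value for a two-sided test at α = 0.05: z_{α/2} = 1.960.
Power = Φ(δ − 1.960) + Φ(−δ − 1.960) = Φ(1.463) + Φ(-5.383) = 0.9282 + 0.0000 = 0.9282.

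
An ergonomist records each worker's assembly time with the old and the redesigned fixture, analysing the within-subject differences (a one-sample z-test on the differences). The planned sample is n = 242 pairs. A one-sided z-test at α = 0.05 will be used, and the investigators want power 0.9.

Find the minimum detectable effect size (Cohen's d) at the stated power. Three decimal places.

d ≈ 0.188

Need Φ(δ − 1.645) = 0.9, so δ = 1.645 + 1.282 = 2.926.
δ = d·√n ⇒ d = δ/√n = 2.926/√242 = 0.1881.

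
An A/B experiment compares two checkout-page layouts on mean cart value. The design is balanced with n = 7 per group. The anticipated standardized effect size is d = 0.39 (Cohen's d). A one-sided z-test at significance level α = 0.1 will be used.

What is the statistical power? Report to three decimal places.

Power ≈ 0.290

Noncentrality parameter: δ = d·√(n/2) = 0.39 × √(7/2) = 0.7296
Critical value for a one-sided test at α = 0.1: z_α = 1.282.
Power = P(Z > 1.282 − δ) = Φ(-0.552) = 0.2905.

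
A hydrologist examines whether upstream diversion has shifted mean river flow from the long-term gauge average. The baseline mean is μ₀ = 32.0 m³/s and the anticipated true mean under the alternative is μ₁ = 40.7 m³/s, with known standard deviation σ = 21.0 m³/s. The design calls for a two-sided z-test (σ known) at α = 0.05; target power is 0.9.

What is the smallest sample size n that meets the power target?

n = 62

Standardized effect: d = |μ₁ − μ₀| / σ = |40.7 − 32.0| / 21.0 = 0.4143
Set Φ(δ − 1.960) = 0.9; then δ − 1.960 = Φ⁻¹(0.9) = 1.282, giving δ = 3.242.
(The Φ(−δ − z_{α/2}) term is vanishingly small for δ > 0 and is dropped in the standard sample-size formula.)
δ = d·√n ⇒ n = (δ/d)² = (3.242 / 0.4143)² = 61.22.
Round up to the next whole unit.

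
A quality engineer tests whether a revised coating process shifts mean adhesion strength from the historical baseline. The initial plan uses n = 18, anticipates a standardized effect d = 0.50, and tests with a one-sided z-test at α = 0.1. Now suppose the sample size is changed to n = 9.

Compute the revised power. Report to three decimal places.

With n = 9: δ = d·√n = 0.50 × √9 = 1.5000. Critical value z_{0.1} = 1.282.
Revised power = Φ(δ − 1.282) = Φ(0.218) = 0.5865.

Power ≈ 0.586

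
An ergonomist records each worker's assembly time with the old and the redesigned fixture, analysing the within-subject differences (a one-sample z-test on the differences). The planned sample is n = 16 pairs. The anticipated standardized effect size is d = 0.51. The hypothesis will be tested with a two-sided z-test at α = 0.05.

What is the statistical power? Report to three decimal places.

Power ≈ 0.532

Noncentrality parameter: δ = d·√n = 0.51 × √16 = 2.0400
Critical value for a two-sided test at α = 0.05: z_{α/2} = 1.960.
Power = Φ(δ − 1.960) + Φ(−δ − 1.960) = Φ(0.080) + Φ(-4.000) = 0.5319 + 0.0000 = 0.5319.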